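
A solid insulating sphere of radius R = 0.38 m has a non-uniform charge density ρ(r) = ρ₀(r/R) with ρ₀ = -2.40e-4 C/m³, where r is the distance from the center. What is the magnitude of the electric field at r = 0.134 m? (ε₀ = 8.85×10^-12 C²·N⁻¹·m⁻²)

By spherical symmetry E is radial; choose a Gaussian sphere of radius r = 0.134 m (r < R).
Q_enc = ∫₀^r ρ(r')·4πr'² dr' = (4πρ₀/R) ∫₀^r r'^3 dr' = 4πρ₀ r^4/(4·R) = -6.397×10^-7 C.
By Gauss's law, ∮E·dA = E·4πr² = Q_enc/ε₀.
E = |Q_enc|/(4πε₀r²) = (6.397×10^-7)/(4π·8.85×10^-12·(0.134)²) = 3.20×10^5 N/C.

E ≈ 3.20×10^5 N/C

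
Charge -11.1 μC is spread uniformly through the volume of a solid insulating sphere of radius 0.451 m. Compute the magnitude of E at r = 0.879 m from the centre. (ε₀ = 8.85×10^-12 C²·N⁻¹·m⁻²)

|E| ≈ 1.29×10^5 N/C

By spherical symmetry E is radial; choose a Gaussian sphere of radius r = 0.879 m (r > R, so the entire charge is enclosed).
Q_enc = -11.1 μC = -1.11×10^-5 C.
By Gauss's law, ∮E·dA = E·4πr² = Q_enc/ε₀.
E = |Q_enc|/(4πε₀r²) = (1.11×10^-5)/(4π·8.85×10^-12·(0.879)²) = 1.29e5 N/C.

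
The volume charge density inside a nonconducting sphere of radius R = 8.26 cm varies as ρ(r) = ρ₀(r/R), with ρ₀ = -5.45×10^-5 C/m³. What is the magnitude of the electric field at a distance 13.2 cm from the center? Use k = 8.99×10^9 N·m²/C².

|E| ≈ 4.98e4 V/m

Take a concentric spherical Gaussian surface of radius r = 13.2 cm (r > R, all charge enclosed).
Q_enc = 4π ∫₀^R ρ₀(r'/R)^1 r'² dr' = 4πρ₀R³/4 = -9.649e-8 C.
Applying ∮E·dA = Q_enc/ε₀ with Φ = E(4πr²):
E = k|Q_enc|/r² = (8.99×10^9)(9.649e-8)/(0.132)² = 4.98×10^4 N/C.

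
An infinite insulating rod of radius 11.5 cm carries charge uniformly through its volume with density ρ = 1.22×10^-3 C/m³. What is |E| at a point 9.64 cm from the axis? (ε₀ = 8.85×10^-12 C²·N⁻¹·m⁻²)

|E| = 6.64×10^6 N/C

Take a coaxial cylindrical Gaussian surface of radius r = 9.64 cm and length L (r < R).
Charge inside radius r per length L is ρ·πr²·L, so λ_enc = ρπr² = 3.562×10^-5 C/m.
Applying ∮E·dA = Q_enc/ε₀ with the end caps contributing no flux:
E = |λ_enc|/(2πε₀r) = (3.562×10^-5)/(2π·8.85×10^-12·0.0964) = 6.64×10^6 N/C.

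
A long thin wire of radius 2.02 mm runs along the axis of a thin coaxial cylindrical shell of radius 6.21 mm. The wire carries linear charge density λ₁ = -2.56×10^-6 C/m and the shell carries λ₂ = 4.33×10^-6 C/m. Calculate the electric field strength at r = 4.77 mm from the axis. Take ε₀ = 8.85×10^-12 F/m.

Coaxial Gaussian cylinder, radius r = 4.77 mm, length L (between the conductors, 2.02 mm < r < 6.21 mm).
Only the inner wire is enclosed; the outer shell contributes nothing inside itself. λ_enc = λ₁ = -2.56e-6 C/m.
By Gauss's law (flux through the curved wall only), E·2πrL = λ_enc L/ε₀.
E = |λ_enc|/(2πε₀r) = (2.56e-6)/(2π·8.85×10^-12·0.00477) = 9.65×10^6 N/C.

|E| ≈ 9.65×10^6 N/C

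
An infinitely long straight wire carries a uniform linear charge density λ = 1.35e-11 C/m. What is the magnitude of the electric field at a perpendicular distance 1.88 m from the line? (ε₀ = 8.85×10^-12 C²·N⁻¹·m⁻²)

By cylindrical symmetry E is radial; use a coaxial Gaussian cylinder of radius 1.88 m and length L.
Q_enc = λL, so λ_enc = 1.35×10^-11 C/m.
Gauss's law: E·2πrL = λ_enc L/ε₀.
E = |λ_enc|/(2πε₀r) = (1.35e-11)/(2π·8.85×10^-12·1.88) = 0.129 N/C.

E ≈ 0.129 V/m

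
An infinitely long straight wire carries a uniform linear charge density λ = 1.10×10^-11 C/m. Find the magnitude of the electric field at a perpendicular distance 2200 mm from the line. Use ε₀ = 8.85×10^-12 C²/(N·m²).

Take a coaxial cylindrical Gaussian surface of radius r = 2200 mm and length L.
Q_enc = λL, so λ_enc = 1.10×10^-11 C/m.
By Gauss's law (flux through the curved wall only), E·2πrL = λ_enc L/ε₀.
E = |λ_enc|/(2πε₀r) = (1.10e-11)/(2π·8.85×10^-12·2.2) = 8.99e-2 N/C.

E ≈ 8.99×10^-2 V/m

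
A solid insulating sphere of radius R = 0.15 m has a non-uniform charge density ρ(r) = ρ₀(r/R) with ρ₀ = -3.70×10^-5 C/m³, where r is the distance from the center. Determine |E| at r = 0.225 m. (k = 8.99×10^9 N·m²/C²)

E = 6.97×10^4 N/C

By spherical symmetry E is radial; choose a Gaussian sphere of radius r = 0.225 m (r > R, all charge enclosed).
Q_enc = 4π ∫₀^R ρ₀(r'/R)^1 r'² dr' = 4πρ₀R³/4 = -3.923e-7 C.
Since E is radial and uniform over the Gaussian sphere, Φ = E·4πr² = Q_enc/ε₀.
E = k|Q_enc|/r² = (8.99×10^9)(3.923×10^-7)/(0.225)² = 6.97e4 N/C.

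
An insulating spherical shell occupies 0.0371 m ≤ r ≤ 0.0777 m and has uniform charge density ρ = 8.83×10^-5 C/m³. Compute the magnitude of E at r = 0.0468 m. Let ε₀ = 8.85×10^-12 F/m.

Take a concentric spherical Gaussian surface of radius r = 0.0468 m (within the shell material, 0.0371 m < r < 0.0777 m).
Only the shell between 0.0371 m and r is enclosed: Q_enc = ρ·(4π/3)(r³ − a³) = (8.83×10^-5)·(4π/3)·((0.0468)³ − (0.0371)³) = 1.903×10^-8 C.
By Gauss's law, ∮E·dA = E·4πr² = Q_enc/ε₀.
E = |Q_enc|/(4πε₀r²) = (1.903×10^-8)/(4π·8.85×10^-12·(0.0468)²) = 7.81×10^4 N/C.

|E| = 7.81e4 V/m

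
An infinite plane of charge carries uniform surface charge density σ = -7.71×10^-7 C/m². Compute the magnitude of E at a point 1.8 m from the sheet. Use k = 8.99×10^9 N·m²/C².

By planar symmetry E is perpendicular to the sheet and uniform; use a Gaussian pillbox with flat faces of area A on each side of the sheet.
Flux Φ = 2EA and Q_enc = σA, so 2EA = σA/ε₀ ⇒ E = |σ|/(2ε₀), independent of distance.
E = 2πk|σ| = 2π(8.99×10^9)(7.71×10^-7) = 4.36×10^4 N/C.

|E| = 4.36×10^4 N/C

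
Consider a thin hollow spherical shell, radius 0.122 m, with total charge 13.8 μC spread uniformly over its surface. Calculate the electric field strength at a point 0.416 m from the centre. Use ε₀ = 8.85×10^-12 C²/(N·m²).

|E| = 7.17e5 N/C

Take a concentric spherical Gaussian surface of radius r = 0.416 m (r > 0.122 m).
The entire shell is enclosed: Q_enc = 1.38×10^-5 C.
Since E is radial and uniform over the Gaussian sphere, Φ = E·4πr² = Q_enc/ε₀.
E = |Q_enc|/(4πε₀r²) = (1.38×10^-5)/(4π·8.85×10^-12·(0.416)²) = 7.17×10^5 N/C.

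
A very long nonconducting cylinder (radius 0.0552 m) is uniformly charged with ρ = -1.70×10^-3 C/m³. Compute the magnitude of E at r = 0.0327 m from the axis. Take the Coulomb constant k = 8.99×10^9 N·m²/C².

By cylindrical symmetry E is radial; use a coaxial Gaussian cylinder of radius 0.0327 m and length L (r < R).
Enclosed charge per unit length: λ_enc = ρ·πr² = (-1.70×10^-3)π(0.0327)² = -5.711×10^-6 C/m.
Applying ∮E·dA = Q_enc/ε₀ with the end caps contributing no flux:
E = 2k|λ_enc|/r = 2(8.99×10^9)(5.711e-6)/(0.0327) = 3.14×10^6 N/C.

|E| = 3.14×10^6 N/C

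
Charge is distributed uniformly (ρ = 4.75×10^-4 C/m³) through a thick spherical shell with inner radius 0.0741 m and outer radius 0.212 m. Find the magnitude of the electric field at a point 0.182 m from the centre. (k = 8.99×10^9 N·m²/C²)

Use a concentric Gaussian sphere at r = 0.182 m (within the shell material, 0.0741 m < r < 0.212 m).
Only the shell between 0.0741 m and r is enclosed: Q_enc = ρ·(4π/3)(r³ − a³) = (4.75×10^-4)·(4π/3)·((0.182)³ − (0.0741)³) = 1.119e-5 C.
Since E is radial and uniform over the Gaussian sphere, Φ = E·4πr² = Q_enc/ε₀.
E = k|Q_enc|/r² = (8.99×10^9)(1.119×10^-5)/(0.182)² = 3.04×10^6 N/C.

|E| = 3.04×10^6 N/C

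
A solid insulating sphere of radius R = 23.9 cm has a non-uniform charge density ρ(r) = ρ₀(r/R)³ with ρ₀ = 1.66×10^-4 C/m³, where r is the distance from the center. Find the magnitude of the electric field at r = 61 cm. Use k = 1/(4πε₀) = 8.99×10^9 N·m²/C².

By spherical symmetry E is radial; choose a Gaussian sphere of radius r = 61 cm (r > R, all charge enclosed).
Q_enc = 4π ∫₀^R ρ₀(r'/R)^3 r'² dr' = 4πρ₀R³/6 = 4.746×10^-6 C.
Since E is radial and uniform over the Gaussian sphere, Φ = E·4πr² = Q_enc/ε₀.
E = k|Q_enc|/r² = (8.99×10^9)(4.746e-6)/(0.61)² = 1.15e5 N/C.

1.15×10^5 N/C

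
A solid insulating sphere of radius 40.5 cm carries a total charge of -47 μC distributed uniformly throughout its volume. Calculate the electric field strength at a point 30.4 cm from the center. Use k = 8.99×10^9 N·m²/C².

Symmetry ⇒ E = E(r) r̂. Gaussian sphere of radius r = 30.4 cm (r < R).
Only the charge within r is enclosed: Q_enc = Q·(r/R)³ = (-47 μC)·(30.4 cm/40.5 cm)³ = -1.988×10^-5 C.
Applying ∮E·dA = Q_enc/ε₀ with Φ = E(4πr²):
E = k|Q_enc|/r² = (8.99×10^9)(1.988e-5)/(0.304)² = 1.93×10^6 N/C.

1.93e6 N/C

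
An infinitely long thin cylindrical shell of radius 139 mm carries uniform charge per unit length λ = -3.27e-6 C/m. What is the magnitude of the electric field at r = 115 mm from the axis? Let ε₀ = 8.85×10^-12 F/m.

By cylindrical symmetry E is radial; use a coaxial Gaussian cylinder of radius 115 mm and length L (r < 139 mm, inside the shell).
No charge is enclosed, so Gauss's law gives E·2πrL = 0 ⇒ E = 0.

|E| = 0 V/m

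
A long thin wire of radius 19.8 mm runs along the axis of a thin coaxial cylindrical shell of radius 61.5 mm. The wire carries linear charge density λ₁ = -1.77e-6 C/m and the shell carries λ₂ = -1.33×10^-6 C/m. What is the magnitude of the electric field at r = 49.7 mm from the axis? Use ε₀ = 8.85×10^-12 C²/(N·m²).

Choose a coaxial cylinder of radius r = 49.7 mm (arbitrary length L) as the Gaussian surface (between the conductors, 19.8 mm < r < 61.5 mm).
Only the inner wire is enclosed; the outer shell contributes nothing inside itself. λ_enc = λ₁ = -1.77×10^-6 C/m.
Gauss's law: E·2πrL = λ_enc L/ε₀.
E = |λ_enc|/(2πε₀r) = (1.77×10^-6)/(2π·8.85×10^-12·0.0497) = 6.40×10^5 N/C.

|E| ≈ 6.40×10^5 V/m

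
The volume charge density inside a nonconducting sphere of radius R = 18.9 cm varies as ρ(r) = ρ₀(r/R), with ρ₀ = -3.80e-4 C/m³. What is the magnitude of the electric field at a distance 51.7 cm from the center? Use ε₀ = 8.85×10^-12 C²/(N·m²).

E = 2.71e5 N/C

By spherical symmetry E is radial; choose a Gaussian sphere of radius r = 51.7 cm (r > R, all charge enclosed).
Q_enc = 4π ∫₀^R ρ₀(r'/R)^1 r'² dr' = 4πρ₀R³/4 = -8.06×10^-6 C.
Applying ∮E·dA = Q_enc/ε₀ with Φ = E(4πr²):
E = |Q_enc|/(4πε₀r²) = (8.06×10^-6)/(4π·8.85×10^-12·(0.517)²) = 2.71×10^5 N/C.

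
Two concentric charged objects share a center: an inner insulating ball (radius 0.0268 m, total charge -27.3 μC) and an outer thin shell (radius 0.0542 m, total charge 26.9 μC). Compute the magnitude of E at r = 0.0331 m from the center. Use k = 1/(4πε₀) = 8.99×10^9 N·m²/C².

2.24e8 V/m

By spherical symmetry E is radial; choose a Gaussian sphere of radius r = 0.0331 m (between the bodies, 0.0268 m < r < 0.0542 m).
Only the inner charge is enclosed; the outer shell contributes nothing inside itself. Q_enc = -27.3 μC = -2.73×10^-5 C.
Since E is radial and uniform over the Gaussian sphere, Φ = E·4πr² = Q_enc/ε₀.
E = k|Q_enc|/r² = (8.99×10^9)(2.73e-5)/(0.0331)² = 2.24e8 N/C.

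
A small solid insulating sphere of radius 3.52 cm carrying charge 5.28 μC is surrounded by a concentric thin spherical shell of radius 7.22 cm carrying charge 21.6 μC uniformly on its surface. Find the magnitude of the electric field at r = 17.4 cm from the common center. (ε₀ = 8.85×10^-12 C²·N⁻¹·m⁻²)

Take a concentric spherical Gaussian surface of radius r = 17.4 cm (r > 7.22 cm, enclosing both).
Q_enc = (5.28 μC) + (21.6 μC) = 2.688×10^-5 C.
Gauss's law: E·4πr² = Q_enc/ε₀.
E = |Q_enc|/(4πε₀r²) = (2.688×10^-5)/(4π·8.85×10^-12·(0.174)²) = 7.98e6 N/C.

E = 7.98×10^6 V/m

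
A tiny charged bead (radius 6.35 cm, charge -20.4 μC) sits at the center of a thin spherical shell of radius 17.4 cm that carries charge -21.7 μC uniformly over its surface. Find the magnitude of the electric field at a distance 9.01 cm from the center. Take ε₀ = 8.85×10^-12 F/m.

2.26×10^7 N/C

Use a concentric Gaussian sphere at r = 9.01 cm (between the bodies, 6.35 cm < r < 17.4 cm).
The shell at 17.4 cm lies outside the Gaussian surface, so Q_enc = -20.4 μC = -2.04×10^-5 C.
Applying ∮E·dA = Q_enc/ε₀ with Φ = E(4πr²):
E = |Q_enc|/(4πε₀r²) = (2.04×10^-5)/(4π·8.85×10^-12·(0.0901)²) = 2.26e7 N/C.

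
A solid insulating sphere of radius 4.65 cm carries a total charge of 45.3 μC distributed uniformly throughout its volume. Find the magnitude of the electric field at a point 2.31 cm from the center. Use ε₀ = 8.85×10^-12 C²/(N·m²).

By spherical symmetry E is radial; choose a Gaussian sphere of radius r = 2.31 cm (r < R).
Only the charge within r is enclosed: Q_enc = Q·(r/R)³ = (45.3 μC)·(2.31 cm/4.65 cm)³ = 5.554e-6 C.
Gauss's law: E·4πr² = Q_enc/ε₀.
E = |Q_enc|/(4πε₀r²) = (5.554e-6)/(4π·8.85×10^-12·(0.0231)²) = 9.36×10^7 N/C.

E = 9.36×10^7 V/m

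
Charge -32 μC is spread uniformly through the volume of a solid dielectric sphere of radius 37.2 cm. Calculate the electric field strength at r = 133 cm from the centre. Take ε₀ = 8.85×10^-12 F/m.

Use a concentric Gaussian sphere at r = 133 cm (r > R, so the entire charge is enclosed).
Q_enc = -32 μC = -3.20e-5 C.
Gauss's law: E·4πr² = Q_enc/ε₀.
E = |Q_enc|/(4πε₀r²) = (3.20×10^-5)/(4π·8.85×10^-12·(1.33)²) = 1.63×10^5 N/C.

E ≈ 1.63×10^5 N/C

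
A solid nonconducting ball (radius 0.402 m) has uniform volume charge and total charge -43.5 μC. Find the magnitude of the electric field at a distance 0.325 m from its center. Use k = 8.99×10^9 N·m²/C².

E ≈ 1.96e6 N/C

Take a concentric spherical Gaussian surface of radius r = 0.325 m (r < R).
For a uniform sphere the enclosed fraction is (r/R)³, so Q_enc = (-43.5 μC)(0.325/0.402)³ = -2.299×10^-5 C.
Gauss's law: E·4πr² = Q_enc/ε₀.
E = k|Q_enc|/r² = (8.99×10^9)(2.299×10^-5)/(0.325)² = 1.96×10^6 N/C.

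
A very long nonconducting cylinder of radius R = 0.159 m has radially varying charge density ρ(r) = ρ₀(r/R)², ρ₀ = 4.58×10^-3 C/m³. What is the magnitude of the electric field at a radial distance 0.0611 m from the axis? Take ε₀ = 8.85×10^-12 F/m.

1.17×10^6 N/C

Choose a coaxial cylinder of radius r = 0.0611 m (arbitrary length L) as the Gaussian surface (r < R).
λ_enc = ∫₀^r ρ(r')·2πr' dr' = (2πρ₀/R²)·r^4/4 = 3.966×10^-6 C/m.
Applying ∮E·dA = Q_enc/ε₀ with the end caps contributing no flux:
E = |λ_enc|/(2πε₀r) = (3.966×10^-6)/(2π·8.85×10^-12·0.0611) = 1.17×10^6 N/C.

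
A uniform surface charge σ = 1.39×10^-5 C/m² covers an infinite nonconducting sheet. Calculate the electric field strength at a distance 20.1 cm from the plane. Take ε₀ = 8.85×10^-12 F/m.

7.85×10^5 N/C

Choose a cylindrical pillbox piercing the sheet, end faces (area A) parallel to it.
Only the two end caps contribute flux: Φ = 2EA. With Q_enc = σA, Gauss's law gives E = |σ|/(2ε₀).
E = |σ|/(2ε₀) = (1.39×10^-5)/(2·8.85×10^-12) = 7.85×10^5 N/C.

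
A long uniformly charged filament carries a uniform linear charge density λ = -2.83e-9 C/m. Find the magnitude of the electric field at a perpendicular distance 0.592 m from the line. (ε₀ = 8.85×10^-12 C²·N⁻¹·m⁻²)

|E| ≈ 86 N/C

Choose a coaxial cylinder of radius r = 0.592 m (arbitrary length L) as the Gaussian surface.
Q_enc = λL, so λ_enc = -2.83×10^-9 C/m.
Since E is radial and uniform over the curved surface, Φ = E·2πrL = Q_enc/ε₀ = λ_enc L/ε₀.
E = |λ_enc|/(2πε₀r) = (2.83e-9)/(2π·8.85×10^-12·0.592) = 86 N/C.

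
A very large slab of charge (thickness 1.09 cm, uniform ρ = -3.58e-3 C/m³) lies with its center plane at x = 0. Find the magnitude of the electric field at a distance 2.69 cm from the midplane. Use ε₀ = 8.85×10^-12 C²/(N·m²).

2.20×10^6 N/C

The point |x| = 2.69 cm lies outside the slab (half-thickness 0.00545 m). A symmetric pillbox spanning the full slab encloses Q_enc = ρ·d·A.
Flux = 2EA ⇒ E = |ρ|d/(2ε₀), independent of distance outside.
E = (3.58e-3)(0.0109)/(2·8.85×10^-12) = 2.20e6 N/C.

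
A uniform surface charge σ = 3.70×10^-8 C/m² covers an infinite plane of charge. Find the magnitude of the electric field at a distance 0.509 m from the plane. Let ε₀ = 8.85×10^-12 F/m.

|E| = 2.09e3 V/m

Choose a cylindrical pillbox piercing the sheet, end faces (area A) parallel to it.
Only the two end caps contribute flux: Φ = 2EA. With Q_enc = σA, Gauss's law gives E = |σ|/(2ε₀).
E = |σ|/(2ε₀) = (3.70×10^-8)/(2·8.85×10^-12) = 2.09e3 N/C.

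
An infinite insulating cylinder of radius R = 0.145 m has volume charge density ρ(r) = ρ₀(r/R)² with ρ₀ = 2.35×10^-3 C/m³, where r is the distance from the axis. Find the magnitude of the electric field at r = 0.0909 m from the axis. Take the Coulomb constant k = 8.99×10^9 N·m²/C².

2.37e6 N/C

By cylindrical symmetry E is radial; use a coaxial Gaussian cylinder of radius 0.0909 m and length L (r < R).
λ_enc = ∫₀^r ρ(r')·2πr' dr' = (2πρ₀/R²)·r^4/4 = 1.199×10^-5 C/m.
Since E is radial and uniform over the curved surface, Φ = E·2πrL = Q_enc/ε₀ = λ_enc L/ε₀.
E = 2k|λ_enc|/r = 2(8.99×10^9)(1.199×10^-5)/(0.0909) = 2.37×10^6 N/C.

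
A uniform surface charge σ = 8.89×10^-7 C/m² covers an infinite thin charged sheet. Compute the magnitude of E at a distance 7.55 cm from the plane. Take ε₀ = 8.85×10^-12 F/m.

|E| ≈ 5.02e4 N/C

By planar symmetry E is perpendicular to the sheet and uniform; use a Gaussian pillbox with flat faces of area A on each side of the sheet.
Only the two end caps contribute flux: Φ = 2EA. With Q_enc = σA, Gauss's law gives E = |σ|/(2ε₀).
E = |σ|/(2ε₀) = (8.89×10^-7)/(2·8.85×10^-12) = 5.02e4 N/C.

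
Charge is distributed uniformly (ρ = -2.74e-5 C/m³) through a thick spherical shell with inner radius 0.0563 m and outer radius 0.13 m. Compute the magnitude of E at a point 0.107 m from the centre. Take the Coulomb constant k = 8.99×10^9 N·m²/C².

E ≈ 9.43×10^4 V/m

Use a concentric Gaussian sphere at r = 0.107 m (within the shell material, 0.0563 m < r < 0.13 m).
Enclosed charge is the volume from a to r: Q_enc = (4π/3)ρ(r³ − a³) = -1.201e-7 C.
Since E is radial and uniform over the Gaussian sphere, Φ = E·4πr² = Q_enc/ε₀.
E = k|Q_enc|/r² = (8.99×10^9)(1.201×10^-7)/(0.107)² = 9.43×10^4 N/C.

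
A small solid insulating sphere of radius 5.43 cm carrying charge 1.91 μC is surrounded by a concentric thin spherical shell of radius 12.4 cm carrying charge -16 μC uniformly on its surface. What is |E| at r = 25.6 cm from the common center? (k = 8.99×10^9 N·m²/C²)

By spherical symmetry E is radial; choose a Gaussian sphere of radius r = 25.6 cm (r > 12.4 cm, enclosing both).
Q_enc = (1.91 μC) + (-16 μC) = -1.409×10^-5 C.
Applying ∮E·dA = Q_enc/ε₀ with Φ = E(4πr²):
E = k|Q_enc|/r² = (8.99×10^9)(1.409e-5)/(0.256)² = 1.93e6 N/C.

|E| ≈ 1.93×10^6 N/C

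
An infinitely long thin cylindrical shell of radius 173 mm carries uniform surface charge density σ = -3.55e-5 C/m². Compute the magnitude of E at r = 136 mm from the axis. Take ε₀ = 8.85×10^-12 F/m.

|E| = 0 N/C

By cylindrical symmetry E is radial; use a coaxial Gaussian cylinder of radius 136 mm and length L (r < 173 mm, inside the shell).
No charge is enclosed, so Gauss's law gives E·2πrL = 0 ⇒ E = 0.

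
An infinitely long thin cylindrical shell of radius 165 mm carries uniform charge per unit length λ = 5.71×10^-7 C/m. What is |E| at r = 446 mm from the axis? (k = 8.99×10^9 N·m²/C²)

Choose a coaxial cylinder of radius r = 446 mm (arbitrary length L) as the Gaussian surface (r > 165 mm).
The full line charge is enclosed: λ_enc = 5.71e-7 C/m.
By Gauss's law (flux through the curved wall only), E·2πrL = λ_enc L/ε₀.
E = 2k|λ_enc|/r = 2(8.99×10^9)(5.71×10^-7)/(0.446) = 2.30e4 N/C.

|E| ≈ 2.30×10^4 N/C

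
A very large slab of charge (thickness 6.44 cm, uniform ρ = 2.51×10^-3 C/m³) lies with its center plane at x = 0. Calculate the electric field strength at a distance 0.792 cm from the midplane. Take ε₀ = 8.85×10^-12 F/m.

By symmetry E is perpendicular to the slab. A Gaussian pillbox from −0.792 cm to +0.792 cm (face area A) lies entirely within the slab.
Q_enc = ρ·(2x)·A and flux = 2EA, so 2EA = 2ρxA/ε₀ ⇒ E = |ρ|x/ε₀.
E = (2.51×10^-3)(0.00792)/(8.85×10^-12) = 2.25e6 N/C.

|E| ≈ 2.25×10^6 N/C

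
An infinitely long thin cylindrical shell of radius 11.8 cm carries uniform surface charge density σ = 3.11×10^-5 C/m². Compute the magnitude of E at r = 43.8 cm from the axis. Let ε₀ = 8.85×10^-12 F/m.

Choose a coaxial cylinder of radius r = 43.8 cm (arbitrary length L) as the Gaussian surface (r > 11.8 cm).
The whole shell is enclosed: λ_enc = σ·2πR = (3.11e-5)·2π·(0.118) = 2.306e-5 C/m.
Gauss's law: E·2πrL = λ_enc L/ε₀.
E = |λ_enc|/(2πε₀r) = (2.306×10^-5)/(2π·8.85×10^-12·0.438) = 9.47×10^5 N/C.

E ≈ 9.47×10^5 N/C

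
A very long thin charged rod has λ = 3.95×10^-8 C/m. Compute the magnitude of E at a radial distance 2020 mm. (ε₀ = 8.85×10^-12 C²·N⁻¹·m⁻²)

By cylindrical symmetry E is radial; use a coaxial Gaussian cylinder of radius 2020 mm and length L.
Q_enc = λL, so λ_enc = 3.95e-8 C/m.
By Gauss's law (flux through the curved wall only), E·2πrL = λ_enc L/ε₀.
E = |λ_enc|/(2πε₀r) = (3.95e-8)/(2π·8.85×10^-12·2.02) = 352 N/C.

|E| ≈ 352 N/C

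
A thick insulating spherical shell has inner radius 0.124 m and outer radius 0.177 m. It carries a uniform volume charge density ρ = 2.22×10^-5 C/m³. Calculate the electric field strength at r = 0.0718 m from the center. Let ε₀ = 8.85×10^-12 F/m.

E = 0 (no enclosed charge)

Use a concentric Gaussian sphere at r = 0.0718 m (r < 0.124 m, inside the empty cavity).
Q_enc = 0 (all charge lies at larger r); Gauss's law gives E = 0.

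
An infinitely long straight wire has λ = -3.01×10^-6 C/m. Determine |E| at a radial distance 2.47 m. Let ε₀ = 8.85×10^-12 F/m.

|E| ≈ 2.19e4 N/C

Choose a coaxial cylinder of radius r = 2.47 m (arbitrary length L) as the Gaussian surface.
Q_enc = λL, so λ_enc = -3.01×10^-6 C/m.
Since E is radial and uniform over the curved surface, Φ = E·2πrL = Q_enc/ε₀ = λ_enc L/ε₀.
E = |λ_enc|/(2πε₀r) = (3.01×10^-6)/(2π·8.85×10^-12·2.47) = 2.19×10^4 N/C.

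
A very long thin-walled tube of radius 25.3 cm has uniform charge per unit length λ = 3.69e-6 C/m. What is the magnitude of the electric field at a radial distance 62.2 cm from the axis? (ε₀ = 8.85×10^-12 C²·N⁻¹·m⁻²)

|E| = 1.07e5 N/C

Coaxial Gaussian cylinder, radius r = 62.2 cm, length L (r > 25.3 cm).
The full line charge is enclosed: λ_enc = 3.69×10^-6 C/m.
By Gauss's law (flux through the curved wall only), E·2πrL = λ_enc L/ε₀.
E = |λ_enc|/(2πε₀r) = (3.69e-6)/(2π·8.85×10^-12·0.622) = 1.07×10^5 N/C.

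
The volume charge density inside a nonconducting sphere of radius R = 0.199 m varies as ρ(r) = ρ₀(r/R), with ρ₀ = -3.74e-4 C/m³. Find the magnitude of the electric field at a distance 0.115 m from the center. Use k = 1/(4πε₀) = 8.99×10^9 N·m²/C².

7.02e5 V/m

By spherical symmetry E is radial; choose a Gaussian sphere of radius r = 0.115 m (r < R).
Q_enc = ∫₀^r ρ(r')·4πr'² dr' = (4πρ₀/R) ∫₀^r r'^3 dr' = 4πρ₀ r^4/(4·R) = -1.033×10^-6 C.
Gauss's law: E·4πr² = Q_enc/ε₀.
E = k|Q_enc|/r² = (8.99×10^9)(1.033×10^-6)/(0.115)² = 7.02×10^5 N/C.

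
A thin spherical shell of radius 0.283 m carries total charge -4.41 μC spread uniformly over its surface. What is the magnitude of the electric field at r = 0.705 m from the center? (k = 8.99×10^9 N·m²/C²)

By spherical symmetry E is radial; choose a Gaussian sphere of radius r = 0.705 m (r > 0.283 m).
The entire shell is enclosed: Q_enc = -4.41×10^-6 C.
Gauss's law: E·4πr² = Q_enc/ε₀.
E = k|Q_enc|/r² = (8.99×10^9)(4.41×10^-6)/(0.705)² = 7.98×10^4 N/C.

7.98×10^4 V/m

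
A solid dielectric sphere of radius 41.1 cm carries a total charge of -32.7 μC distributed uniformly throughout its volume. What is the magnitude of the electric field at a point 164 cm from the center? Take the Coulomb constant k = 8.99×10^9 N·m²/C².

Symmetry ⇒ E = E(r) r̂. Gaussian sphere of radius r = 164 cm (r > R, so the entire charge is enclosed).
Q_enc = -32.7 μC = -3.27×10^-5 C.
Since E is radial and uniform over the Gaussian sphere, Φ = E·4πr² = Q_enc/ε₀.
E = k|Q_enc|/r² = (8.99×10^9)(3.27×10^-5)/(1.64)² = 1.09e5 N/C.

1.09×10^5 V/m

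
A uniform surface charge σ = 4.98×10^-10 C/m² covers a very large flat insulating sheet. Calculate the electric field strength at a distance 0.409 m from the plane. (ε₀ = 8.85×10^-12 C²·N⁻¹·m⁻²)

By planar symmetry E is perpendicular to the sheet and uniform; use a Gaussian pillbox with flat faces of area A on each side of the sheet.
Flux Φ = 2EA and Q_enc = σA, so 2EA = σA/ε₀ ⇒ E = |σ|/(2ε₀), independent of distance.
E = |σ|/(2ε₀) = (4.98×10^-10)/(2·8.85×10^-12) = 28.1 N/C.

E = 28.1 V/m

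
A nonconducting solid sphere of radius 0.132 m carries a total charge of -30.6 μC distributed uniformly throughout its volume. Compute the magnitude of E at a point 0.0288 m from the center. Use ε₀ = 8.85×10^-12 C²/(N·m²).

By spherical symmetry E is radial; choose a Gaussian sphere of radius r = 0.0288 m (r < R).
Only the charge within r is enclosed: Q_enc = Q·(r/R)³ = (-30.6 μC)·(0.0288 m/0.132 m)³ = -3.178e-7 C.
Since E is radial and uniform over the Gaussian sphere, Φ = E·4πr² = Q_enc/ε₀.
E = |Q_enc|/(4πε₀r²) = (3.178×10^-7)/(4π·8.85×10^-12·(0.0288)²) = 3.45×10^6 N/C.

E ≈ 3.45×10^6 V/m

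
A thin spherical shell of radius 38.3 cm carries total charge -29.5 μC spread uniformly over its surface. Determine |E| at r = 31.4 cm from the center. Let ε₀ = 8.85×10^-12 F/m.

E = 0

By spherical symmetry E is radial; choose a Gaussian sphere of radius r = 31.4 cm (inside the shell, r < 38.3 cm).
No charge lies within this surface, so Q_enc = 0 and Gauss's law gives E·4πr² = 0 ⇒ E = 0.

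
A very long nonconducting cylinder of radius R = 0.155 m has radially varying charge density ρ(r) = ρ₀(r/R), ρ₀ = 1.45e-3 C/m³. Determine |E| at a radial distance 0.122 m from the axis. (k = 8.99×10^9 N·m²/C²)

E = 5.24×10^6 V/m

Take a coaxial cylindrical Gaussian surface of radius r = 0.122 m and length L (r < R).
Integrating ρ over the cross-section to radius r: λ_enc = (2πρ₀/R) ∫₀^r r'^2 dr' = 2πρ₀ r^3/(3·R) = 3.558×10^-5 C/m.
By Gauss's law (flux through the curved wall only), E·2πrL = λ_enc L/ε₀.
E = 2k|λ_enc|/r = 2(8.99×10^9)(3.558×10^-5)/(0.122) = 5.24×10^6 N/C.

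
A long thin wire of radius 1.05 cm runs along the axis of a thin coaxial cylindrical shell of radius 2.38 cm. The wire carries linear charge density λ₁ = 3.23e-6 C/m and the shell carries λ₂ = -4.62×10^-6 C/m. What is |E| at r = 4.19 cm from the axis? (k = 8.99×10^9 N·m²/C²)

Choose a coaxial cylinder of radius r = 4.19 cm (arbitrary length L) as the Gaussian surface (r > 2.38 cm, enclosing both).
λ_enc = λ₁ + λ₂ = (3.23×10^-6) + (-4.62×10^-6) = -1.39×10^-6 C/m.
Gauss's law: E·2πrL = λ_enc L/ε₀.
E = 2k|λ_enc|/r = 2(8.99×10^9)(1.39×10^-6)/(0.0419) = 5.96e5 N/C.

|E| ≈ 5.96e5 N/C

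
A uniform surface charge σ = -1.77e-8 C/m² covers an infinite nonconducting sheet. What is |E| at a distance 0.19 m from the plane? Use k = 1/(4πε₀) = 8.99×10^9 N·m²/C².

By planar symmetry E is perpendicular to the sheet and uniform; use a Gaussian pillbox with flat faces of area A on each side of the sheet.
Only the two end caps contribute flux: Φ = 2EA. With Q_enc = σA, Gauss's law gives E = |σ|/(2ε₀).
E = 2πk|σ| = 2π(8.99×10^9)(1.77e-8) = 1.00×10^3 N/C.

1.00×10^3 N/C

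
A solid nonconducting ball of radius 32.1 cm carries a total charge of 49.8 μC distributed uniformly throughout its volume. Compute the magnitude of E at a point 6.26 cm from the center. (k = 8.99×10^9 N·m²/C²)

Symmetry ⇒ E = E(r) r̂. Gaussian sphere of radius r = 6.26 cm (r < R).
Only the charge within r is enclosed: Q_enc = Q·(r/R)³ = (49.8 μC)·(6.26 cm/32.1 cm)³ = 3.693×10^-7 C.
Since E is radial and uniform over the Gaussian sphere, Φ = E·4πr² = Q_enc/ε₀.
E = k|Q_enc|/r² = (8.99×10^9)(3.693×10^-7)/(0.0626)² = 8.47×10^5 N/C.

E ≈ 8.47×10^5 N/C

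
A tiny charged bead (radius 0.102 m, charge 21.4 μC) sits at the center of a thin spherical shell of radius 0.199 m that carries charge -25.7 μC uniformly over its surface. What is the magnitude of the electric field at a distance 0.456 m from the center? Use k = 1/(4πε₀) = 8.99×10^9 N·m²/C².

Symmetry ⇒ E = E(r) r̂. Gaussian sphere of radius r = 0.456 m (r > 0.199 m, enclosing both).
Q_enc = (21.4 μC) + (-25.7 μC) = -4.30e-6 C.
By Gauss's law, ∮E·dA = E·4πr² = Q_enc/ε₀.
E = k|Q_enc|/r² = (8.99×10^9)(4.30×10^-6)/(0.456)² = 1.86×10^5 N/C.

|E| = 1.86e5 V/m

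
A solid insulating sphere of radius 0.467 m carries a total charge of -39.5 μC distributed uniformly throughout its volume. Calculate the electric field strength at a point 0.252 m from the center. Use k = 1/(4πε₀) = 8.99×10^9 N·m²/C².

8.79×10^5 N/C

Symmetry ⇒ E = E(r) r̂. Gaussian sphere of radius r = 0.252 m (r < R).
Only the charge within r is enclosed: Q_enc = Q·(r/R)³ = (-39.5 μC)·(0.252 m/0.467 m)³ = -6.207×10^-6 C.
Gauss's law: E·4πr² = Q_enc/ε₀.
E = k|Q_enc|/r² = (8.99×10^9)(6.207e-6)/(0.252)² = 8.79e5 N/C.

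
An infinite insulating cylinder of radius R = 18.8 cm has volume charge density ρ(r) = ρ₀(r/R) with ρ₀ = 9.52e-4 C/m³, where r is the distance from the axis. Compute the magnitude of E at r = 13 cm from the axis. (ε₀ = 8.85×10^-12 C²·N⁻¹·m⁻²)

|E| = 3.22×10^6 V/m

By cylindrical symmetry E is radial; use a coaxial Gaussian cylinder of radius 13 cm and length L (r < R).
Integrating ρ over the cross-section to radius r: λ_enc = (2πρ₀/R) ∫₀^r r'^2 dr' = 2πρ₀ r^3/(3·R) = 2.33e-5 C/m.
By Gauss's law (flux through the curved wall only), E·2πrL = λ_enc L/ε₀.
E = |λ_enc|/(2πε₀r) = (2.33e-5)/(2π·8.85×10^-12·0.13) = 3.22×10^6 N/C.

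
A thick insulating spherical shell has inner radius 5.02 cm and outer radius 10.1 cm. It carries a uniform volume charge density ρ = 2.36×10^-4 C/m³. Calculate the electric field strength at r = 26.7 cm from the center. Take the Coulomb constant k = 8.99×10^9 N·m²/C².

Take a concentric spherical Gaussian surface of radius r = 26.7 cm (r > 10.1 cm, enclosing the whole shell).
Q_enc = ρ·(4π/3)(b³ − a³) = (2.36×10^-4)·(4π/3)·((0.101)³ − (0.0502)³) = 8.935×10^-7 C.
Since E is radial and uniform over the Gaussian sphere, Φ = E·4πr² = Q_enc/ε₀.
E = k|Q_enc|/r² = (8.99×10^9)(8.935×10^-7)/(0.267)² = 1.13×10^5 N/C.

E ≈ 1.13×10^5 N/C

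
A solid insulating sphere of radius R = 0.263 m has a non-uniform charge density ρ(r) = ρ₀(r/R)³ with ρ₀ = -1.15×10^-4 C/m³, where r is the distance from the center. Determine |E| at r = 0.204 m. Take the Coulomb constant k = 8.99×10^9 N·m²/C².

Use a concentric Gaussian sphere at r = 0.204 m (r < R).
Integrate the density: Q_enc = 4π ∫₀^r ρ₀(r'/R)^3 r'² dr' = 4πρ₀ r^6/(6·R³) = -9.543e-7 C.
By Gauss's law, ∮E·dA = E·4πr² = Q_enc/ε₀.
E = k|Q_enc|/r² = (8.99×10^9)(9.543×10^-7)/(0.204)² = 2.06×10^5 N/C.

E ≈ 2.06×10^5 V/m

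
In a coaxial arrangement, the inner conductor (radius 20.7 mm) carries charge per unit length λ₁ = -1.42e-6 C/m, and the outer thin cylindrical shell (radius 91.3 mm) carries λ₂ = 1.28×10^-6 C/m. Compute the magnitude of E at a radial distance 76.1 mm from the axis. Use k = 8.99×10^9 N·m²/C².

E = 3.36×10^5 N/C

Choose a coaxial cylinder of radius r = 76.1 mm (arbitrary length L) as the Gaussian surface (between the conductors, 20.7 mm < r < 91.3 mm).
Only the inner wire is enclosed; the outer shell contributes nothing inside itself. λ_enc = λ₁ = -1.42e-6 C/m.
Applying ∮E·dA = Q_enc/ε₀ with the end caps contributing no flux:
E = 2k|λ_enc|/r = 2(8.99×10^9)(1.42×10^-6)/(0.0761) = 3.36×10^5 N/C.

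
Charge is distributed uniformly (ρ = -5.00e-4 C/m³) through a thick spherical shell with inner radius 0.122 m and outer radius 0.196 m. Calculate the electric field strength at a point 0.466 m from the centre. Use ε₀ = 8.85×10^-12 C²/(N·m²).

Take a concentric spherical Gaussian surface of radius r = 0.466 m (r > 0.196 m, enclosing the whole shell).
Q_enc = ρ·(4π/3)(b³ − a³) = (-5.00e-4)·(4π/3)·((0.196)³ − (0.122)³) = -1.197e-5 C.
By Gauss's law, ∮E·dA = E·4πr² = Q_enc/ε₀.
E = |Q_enc|/(4πε₀r²) = (1.197×10^-5)/(4π·8.85×10^-12·(0.466)²) = 4.96e5 N/C.

4.96×10^5 N/C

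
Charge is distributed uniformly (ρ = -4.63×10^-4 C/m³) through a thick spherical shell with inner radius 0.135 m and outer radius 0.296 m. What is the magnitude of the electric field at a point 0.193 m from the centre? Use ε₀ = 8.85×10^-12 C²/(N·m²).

By spherical symmetry E is radial; choose a Gaussian sphere of radius r = 0.193 m (within the shell material, 0.135 m < r < 0.296 m).
Enclosed charge is the volume from a to r: Q_enc = (4π/3)ρ(r³ − a³) = -9.171×10^-6 C.
Applying ∮E·dA = Q_enc/ε₀ with Φ = E(4πr²):
E = |Q_enc|/(4πε₀r²) = (9.171×10^-6)/(4π·8.85×10^-12·(0.193)²) = 2.21×10^6 N/C.

E = 2.21e6 N/C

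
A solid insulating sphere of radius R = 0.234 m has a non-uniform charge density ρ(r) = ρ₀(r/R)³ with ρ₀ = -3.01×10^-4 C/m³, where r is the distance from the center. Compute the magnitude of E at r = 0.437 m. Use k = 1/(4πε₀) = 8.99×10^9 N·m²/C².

Use a concentric Gaussian sphere at r = 0.437 m (r > R, all charge enclosed).
Q_enc = 4π ∫₀^R ρ₀(r'/R)^3 r'² dr' = 4πρ₀R³/6 = -8.077×10^-6 C.
By Gauss's law, ∮E·dA = E·4πr² = Q_enc/ε₀.
E = k|Q_enc|/r² = (8.99×10^9)(8.077×10^-6)/(0.437)² = 3.80×10^5 N/C.

|E| ≈ 3.80×10^5 V/m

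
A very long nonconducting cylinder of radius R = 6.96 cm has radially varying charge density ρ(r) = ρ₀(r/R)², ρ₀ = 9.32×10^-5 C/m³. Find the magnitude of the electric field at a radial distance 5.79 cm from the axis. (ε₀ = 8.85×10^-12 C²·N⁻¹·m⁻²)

Coaxial Gaussian cylinder, radius r = 5.79 cm, length L (r < R).
λ_enc = ∫₀^r ρ(r')·2πr' dr' = (2πρ₀/R²)·r^4/4 = 3.396e-7 C/m.
Gauss's law: E·2πrL = λ_enc L/ε₀.
E = |λ_enc|/(2πε₀r) = (3.396×10^-7)/(2π·8.85×10^-12·0.0579) = 1.05×10^5 N/C.

|E| = 1.05×10^5 N/C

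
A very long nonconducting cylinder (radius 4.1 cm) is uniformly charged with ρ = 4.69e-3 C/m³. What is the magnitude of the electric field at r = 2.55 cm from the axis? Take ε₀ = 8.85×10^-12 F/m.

E ≈ 6.76e6 N/C

Choose a coaxial cylinder of radius r = 2.55 cm (arbitrary length L) as the Gaussian surface (r < R).
Charge inside radius r per length L is ρ·πr²·L, so λ_enc = ρπr² = 9.581×10^-6 C/m.
Gauss's law: E·2πrL = λ_enc L/ε₀.
E = |λ_enc|/(2πε₀r) = (9.581e-6)/(2π·8.85×10^-12·0.0255) = 6.76×10^6 N/C.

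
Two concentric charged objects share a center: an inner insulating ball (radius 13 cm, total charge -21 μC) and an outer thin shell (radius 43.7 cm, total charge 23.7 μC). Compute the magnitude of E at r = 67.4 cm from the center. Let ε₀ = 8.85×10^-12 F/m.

Use a concentric Gaussian sphere at r = 67.4 cm (r > 43.7 cm, enclosing both).
Q_enc = (-21 μC) + (23.7 μC) = 2.70×10^-6 C.
Applying ∮E·dA = Q_enc/ε₀ with Φ = E(4πr²):
E = |Q_enc|/(4πε₀r²) = (2.70×10^-6)/(4π·8.85×10^-12·(0.674)²) = 5.34e4 N/C.

|E| = 5.34e4 V/m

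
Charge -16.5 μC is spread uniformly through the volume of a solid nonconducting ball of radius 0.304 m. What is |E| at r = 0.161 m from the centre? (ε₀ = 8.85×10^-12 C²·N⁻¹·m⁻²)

8.50×10^5 V/m

By spherical symmetry E is radial; choose a Gaussian sphere of radius r = 0.161 m (r < R).
Only the charge within r is enclosed: Q_enc = Q·(r/R)³ = (-16.5 μC)·(0.161 m/0.304 m)³ = -2.451e-6 C.
Gauss's law: E·4πr² = Q_enc/ε₀.
E = |Q_enc|/(4πε₀r²) = (2.451×10^-6)/(4π·8.85×10^-12·(0.161)²) = 8.50×10^5 N/C.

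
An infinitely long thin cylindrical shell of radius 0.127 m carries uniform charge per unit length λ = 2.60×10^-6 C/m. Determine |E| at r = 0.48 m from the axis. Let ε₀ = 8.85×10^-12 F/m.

Choose a coaxial cylinder of radius r = 0.48 m (arbitrary length L) as the Gaussian surface (r > 0.127 m).
The full line charge is enclosed: λ_enc = 2.60e-6 C/m.
Gauss's law: E·2πrL = λ_enc L/ε₀.
E = |λ_enc|/(2πε₀r) = (2.60e-6)/(2π·8.85×10^-12·0.48) = 9.74×10^4 N/C.

|E| = 9.74×10^4 V/m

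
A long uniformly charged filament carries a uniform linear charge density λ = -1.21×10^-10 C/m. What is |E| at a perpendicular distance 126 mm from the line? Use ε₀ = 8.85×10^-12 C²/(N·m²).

Coaxial Gaussian cylinder, radius r = 126 mm, length L.
Q_enc = λL, so λ_enc = -1.21e-10 C/m.
By Gauss's law (flux through the curved wall only), E·2πrL = λ_enc L/ε₀.
E = |λ_enc|/(2πε₀r) = (1.21×10^-10)/(2π·8.85×10^-12·0.126) = 17.3 N/C.

|E| = 17.3 N/C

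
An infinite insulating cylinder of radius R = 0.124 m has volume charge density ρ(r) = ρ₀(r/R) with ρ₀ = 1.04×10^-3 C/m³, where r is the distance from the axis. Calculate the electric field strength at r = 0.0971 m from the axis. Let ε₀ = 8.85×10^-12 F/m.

|E| = 2.98×10^6 N/C

By cylindrical symmetry E is radial; use a coaxial Gaussian cylinder of radius 0.0971 m and length L (r < R).
Integrating ρ over the cross-section to radius r: λ_enc = (2πρ₀/R) ∫₀^r r'^2 dr' = 2πρ₀ r^3/(3·R) = 1.608×10^-5 C/m.
Since E is radial and uniform over the curved surface, Φ = E·2πrL = Q_enc/ε₀ = λ_enc L/ε₀.
E = |λ_enc|/(2πε₀r) = (1.608×10^-5)/(2π·8.85×10^-12·0.0971) = 2.98e6 N/C.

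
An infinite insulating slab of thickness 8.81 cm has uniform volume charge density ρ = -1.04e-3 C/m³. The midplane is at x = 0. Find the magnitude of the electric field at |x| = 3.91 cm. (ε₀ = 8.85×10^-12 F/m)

|E| ≈ 4.59×10^6 N/C

By symmetry E is perpendicular to the slab. A Gaussian pillbox from −3.91 cm to +3.91 cm (face area A) lies entirely within the slab.
Q_enc = ρ·(2x)·A and flux = 2EA, so 2EA = 2ρxA/ε₀ ⇒ E = |ρ|x/ε₀.
E = (1.04×10^-3)(0.0391)/(8.85×10^-12) = 4.59×10^6 N/C.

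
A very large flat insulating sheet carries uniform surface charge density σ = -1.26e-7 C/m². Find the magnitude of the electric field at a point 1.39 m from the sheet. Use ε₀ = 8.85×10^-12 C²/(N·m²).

|E| ≈ 7.12×10^3 N/C

The symmetry is planar: E is normal to the sheet and the same magnitude on both sides. Take a pillbox straddling the sheet with end-cap area A.
Only the two end caps contribute flux: Φ = 2EA. With Q_enc = σA, Gauss's law gives E = |σ|/(2ε₀).
E = |σ|/(2ε₀) = (1.26e-7)/(2·8.85×10^-12) = 7.12e3 N/C.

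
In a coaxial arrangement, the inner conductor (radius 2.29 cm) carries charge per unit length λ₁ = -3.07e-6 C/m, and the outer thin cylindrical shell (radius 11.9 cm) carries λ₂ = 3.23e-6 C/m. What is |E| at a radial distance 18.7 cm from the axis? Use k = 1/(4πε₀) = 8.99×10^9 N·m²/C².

E = 1.54×10^4 N/C

By cylindrical symmetry E is radial; use a coaxial Gaussian cylinder of radius 18.7 cm and length L (r > 11.9 cm, enclosing both).
λ_enc = λ₁ + λ₂ = (-3.07e-6) + (3.23×10^-6) = 1.60×10^-7 C/m.
By Gauss's law (flux through the curved wall only), E·2πrL = λ_enc L/ε₀.
E = 2k|λ_enc|/r = 2(8.99×10^9)(1.60e-7)/(0.187) = 1.54×10^4 N/C.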